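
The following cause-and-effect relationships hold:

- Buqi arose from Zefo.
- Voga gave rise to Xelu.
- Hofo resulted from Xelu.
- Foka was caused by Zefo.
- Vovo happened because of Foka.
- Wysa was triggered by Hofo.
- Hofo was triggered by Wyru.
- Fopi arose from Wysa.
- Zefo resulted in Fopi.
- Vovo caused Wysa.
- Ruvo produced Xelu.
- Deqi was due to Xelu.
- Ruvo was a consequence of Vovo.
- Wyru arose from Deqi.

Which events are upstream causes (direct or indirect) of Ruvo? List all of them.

Immediate cause of Ruvo: Vovo.
Further upstream: Zefo, Foka.

Foka, Vovo, Zefo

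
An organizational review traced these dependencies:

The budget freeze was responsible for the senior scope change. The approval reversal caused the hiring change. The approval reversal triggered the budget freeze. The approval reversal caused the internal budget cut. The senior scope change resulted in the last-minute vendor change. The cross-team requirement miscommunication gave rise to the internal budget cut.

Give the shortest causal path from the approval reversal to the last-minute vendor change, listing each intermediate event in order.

the approval reversal → the budget freeze
the budget freeze → the senior scope change
the senior scope change → the last-minute vendor change
Length: 3 steps.

the approval reversal → the budget freeze → the senior scope change → the last-minute vendor change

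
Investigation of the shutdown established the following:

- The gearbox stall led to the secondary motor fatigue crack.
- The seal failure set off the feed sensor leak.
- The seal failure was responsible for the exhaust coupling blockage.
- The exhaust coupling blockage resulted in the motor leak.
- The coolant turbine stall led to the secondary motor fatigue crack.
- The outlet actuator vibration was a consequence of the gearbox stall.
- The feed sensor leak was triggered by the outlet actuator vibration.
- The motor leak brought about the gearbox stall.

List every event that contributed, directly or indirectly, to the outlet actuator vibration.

Immediate cause of the outlet actuator vibration: the gearbox stall.
Further upstream: the seal failure, the exhaust coupling blockage, the motor leak.

the exhaust coupling blockage, the gearbox stall, the motor leak, the seal failure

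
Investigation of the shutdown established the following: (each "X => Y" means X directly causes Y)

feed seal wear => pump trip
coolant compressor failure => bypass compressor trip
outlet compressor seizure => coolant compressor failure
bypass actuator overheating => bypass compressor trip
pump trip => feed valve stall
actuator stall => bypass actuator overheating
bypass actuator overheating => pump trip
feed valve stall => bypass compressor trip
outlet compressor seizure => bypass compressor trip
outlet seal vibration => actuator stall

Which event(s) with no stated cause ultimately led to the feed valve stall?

the feed seal wear, the outlet seal vibration

Tracing upstream from the feed valve stall: the feed valve stall ← the pump trip ← the bypass actuator overheating ← the actuator stall ← the outlet seal vibration.
A separate upstream branch: the feed valve stall ← the pump trip ← the feed seal wear.
Each of those chain origins has no stated cause.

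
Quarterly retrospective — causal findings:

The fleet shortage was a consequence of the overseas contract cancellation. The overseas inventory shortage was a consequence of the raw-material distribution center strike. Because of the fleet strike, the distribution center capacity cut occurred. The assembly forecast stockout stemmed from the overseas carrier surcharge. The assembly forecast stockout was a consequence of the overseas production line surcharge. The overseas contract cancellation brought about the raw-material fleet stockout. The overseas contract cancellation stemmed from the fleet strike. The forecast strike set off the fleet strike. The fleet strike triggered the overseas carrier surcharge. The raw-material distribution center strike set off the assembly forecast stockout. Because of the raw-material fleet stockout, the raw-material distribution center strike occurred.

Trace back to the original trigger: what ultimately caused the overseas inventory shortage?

the forecast strike

Tracing upstream from the overseas inventory shortage: the overseas inventory shortage ← the raw-material distribution center strike ← the raw-material fleet stockout ← the overseas contract cancellation ← the fleet strike ← the forecast strike.
The forecast strike has no stated cause, so it is the root.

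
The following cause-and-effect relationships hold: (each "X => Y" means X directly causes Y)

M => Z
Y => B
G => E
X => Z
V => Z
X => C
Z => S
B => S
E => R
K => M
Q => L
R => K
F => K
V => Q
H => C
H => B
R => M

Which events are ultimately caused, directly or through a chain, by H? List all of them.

Direct effects: C, B.
2 steps out: S.
Not reachable from it: V, G, Q, Y, L, X, E, F, R, K, M, Z.

B, C, S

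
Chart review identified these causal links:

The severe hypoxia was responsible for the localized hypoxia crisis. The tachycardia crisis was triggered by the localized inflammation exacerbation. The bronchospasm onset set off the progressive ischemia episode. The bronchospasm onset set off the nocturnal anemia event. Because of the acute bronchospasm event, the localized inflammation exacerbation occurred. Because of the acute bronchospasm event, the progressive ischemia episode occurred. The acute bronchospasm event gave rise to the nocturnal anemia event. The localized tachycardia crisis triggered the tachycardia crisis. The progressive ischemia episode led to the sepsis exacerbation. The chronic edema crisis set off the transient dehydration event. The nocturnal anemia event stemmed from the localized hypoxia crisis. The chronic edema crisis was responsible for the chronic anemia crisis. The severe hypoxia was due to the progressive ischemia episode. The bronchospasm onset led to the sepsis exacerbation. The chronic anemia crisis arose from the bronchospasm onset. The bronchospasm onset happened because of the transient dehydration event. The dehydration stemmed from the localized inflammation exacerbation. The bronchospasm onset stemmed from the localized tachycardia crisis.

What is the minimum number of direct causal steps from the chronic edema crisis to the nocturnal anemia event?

Shortest chain: the chronic edema crisis → the transient dehydration event → the bronchospasm onset → the nocturnal anemia event.

3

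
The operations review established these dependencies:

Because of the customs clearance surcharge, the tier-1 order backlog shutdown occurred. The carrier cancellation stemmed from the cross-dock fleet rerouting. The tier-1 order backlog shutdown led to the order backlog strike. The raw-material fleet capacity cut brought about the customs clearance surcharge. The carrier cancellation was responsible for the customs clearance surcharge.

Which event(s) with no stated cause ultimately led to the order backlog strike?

the cross-dock fleet rerouting, the raw-material fleet capacity cut

Tracing upstream from the order backlog strike: the order backlog strike ← the tier-1 order backlog shutdown ← the customs clearance surcharge ← the raw-material fleet capacity cut.
A separate upstream branch: the order backlog strike ← the tier-1 order backlog shutdown ← the customs clearance surcharge ← the carrier cancellation ← the cross-dock fleet rerouting.
Each of those chain origins has no stated cause.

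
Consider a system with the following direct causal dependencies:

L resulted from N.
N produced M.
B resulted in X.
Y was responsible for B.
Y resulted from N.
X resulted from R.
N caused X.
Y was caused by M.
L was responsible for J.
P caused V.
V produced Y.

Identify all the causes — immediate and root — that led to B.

Immediate cause of B: Y.
Further upstream: N, M, P, V.

M, N, P, V, Y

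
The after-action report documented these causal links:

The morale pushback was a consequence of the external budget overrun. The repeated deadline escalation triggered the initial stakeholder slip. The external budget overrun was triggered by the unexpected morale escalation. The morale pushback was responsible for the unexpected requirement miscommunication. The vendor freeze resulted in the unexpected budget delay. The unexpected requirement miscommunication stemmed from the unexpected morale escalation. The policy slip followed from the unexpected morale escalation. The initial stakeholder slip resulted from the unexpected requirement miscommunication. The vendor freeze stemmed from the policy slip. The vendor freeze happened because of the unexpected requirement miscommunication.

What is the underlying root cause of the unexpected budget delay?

Tracing upstream from the unexpected budget delay: the unexpected budget delay ← the vendor freeze ← the policy slip ← the unexpected morale escalation.
The unexpected morale escalation has no stated cause, so it is the root.

the unexpected morale escalation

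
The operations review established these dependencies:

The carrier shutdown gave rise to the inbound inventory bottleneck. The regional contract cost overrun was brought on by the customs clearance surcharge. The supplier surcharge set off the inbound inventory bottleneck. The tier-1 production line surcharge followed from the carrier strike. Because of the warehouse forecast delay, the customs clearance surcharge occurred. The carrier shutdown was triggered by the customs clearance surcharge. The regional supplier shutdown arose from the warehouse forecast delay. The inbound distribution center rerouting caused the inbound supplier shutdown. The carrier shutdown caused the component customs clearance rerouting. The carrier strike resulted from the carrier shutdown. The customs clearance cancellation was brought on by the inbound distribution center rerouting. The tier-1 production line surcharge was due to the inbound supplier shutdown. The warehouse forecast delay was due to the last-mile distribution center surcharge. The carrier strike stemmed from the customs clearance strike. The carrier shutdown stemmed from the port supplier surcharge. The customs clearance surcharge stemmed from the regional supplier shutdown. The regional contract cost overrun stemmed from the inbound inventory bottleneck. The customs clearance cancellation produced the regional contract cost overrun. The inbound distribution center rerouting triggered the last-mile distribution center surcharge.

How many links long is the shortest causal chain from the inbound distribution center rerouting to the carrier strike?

Shortest chain: the inbound distribution center rerouting → the last-mile distribution center surcharge → the warehouse forecast delay → the customs clearance surcharge → the carrier shutdown → the carrier strike.

5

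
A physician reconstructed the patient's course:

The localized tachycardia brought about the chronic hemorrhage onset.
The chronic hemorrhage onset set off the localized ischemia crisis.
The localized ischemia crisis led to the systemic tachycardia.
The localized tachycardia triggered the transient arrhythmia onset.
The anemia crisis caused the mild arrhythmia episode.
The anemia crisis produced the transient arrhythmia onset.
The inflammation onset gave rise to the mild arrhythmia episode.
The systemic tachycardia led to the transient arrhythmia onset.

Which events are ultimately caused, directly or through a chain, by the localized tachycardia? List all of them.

Direct effects: the chronic hemorrhage onset, the transient arrhythmia onset.
2 steps out: the localized ischemia crisis.
3 steps out: the systemic tachycardia.
Not reachable from it: the anemia crisis, the inflammation onset, the mild arrhythmia episode.

the chronic hemorrhage onset, the localized ischemia crisis, the systemic tachycardia, the transient arrhythmia onset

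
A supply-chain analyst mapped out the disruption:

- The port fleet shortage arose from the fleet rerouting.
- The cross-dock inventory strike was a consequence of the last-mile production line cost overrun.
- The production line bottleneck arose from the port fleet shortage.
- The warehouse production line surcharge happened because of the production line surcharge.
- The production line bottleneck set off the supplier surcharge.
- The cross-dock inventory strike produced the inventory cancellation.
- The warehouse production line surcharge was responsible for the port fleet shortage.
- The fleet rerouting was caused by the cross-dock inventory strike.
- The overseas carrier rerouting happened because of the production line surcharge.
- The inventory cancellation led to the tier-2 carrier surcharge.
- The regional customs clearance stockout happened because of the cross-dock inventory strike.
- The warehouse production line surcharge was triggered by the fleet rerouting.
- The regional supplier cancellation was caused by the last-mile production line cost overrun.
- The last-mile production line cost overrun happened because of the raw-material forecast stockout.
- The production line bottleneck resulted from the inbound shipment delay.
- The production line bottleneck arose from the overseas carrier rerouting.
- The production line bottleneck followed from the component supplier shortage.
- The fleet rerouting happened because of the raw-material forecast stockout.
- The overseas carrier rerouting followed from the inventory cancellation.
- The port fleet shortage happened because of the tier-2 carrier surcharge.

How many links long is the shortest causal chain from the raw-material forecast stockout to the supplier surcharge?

Shortest chain: the raw-material forecast stockout → the fleet rerouting → the port fleet shortage → the production line bottleneck → the supplier surcharge.

4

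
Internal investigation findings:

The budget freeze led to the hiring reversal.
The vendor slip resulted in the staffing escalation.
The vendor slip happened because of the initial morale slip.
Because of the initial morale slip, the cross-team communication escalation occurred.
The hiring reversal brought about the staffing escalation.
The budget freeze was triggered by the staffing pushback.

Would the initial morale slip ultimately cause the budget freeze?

The initial morale slip leads to the vendor slip, the staffing escalation, the cross-team communication escalation; the budget freeze is not among them.

No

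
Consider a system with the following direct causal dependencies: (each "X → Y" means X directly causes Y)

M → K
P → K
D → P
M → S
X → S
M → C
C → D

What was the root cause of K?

M

Tracing upstream from K: K ← M.
M has no stated cause, so it is the root.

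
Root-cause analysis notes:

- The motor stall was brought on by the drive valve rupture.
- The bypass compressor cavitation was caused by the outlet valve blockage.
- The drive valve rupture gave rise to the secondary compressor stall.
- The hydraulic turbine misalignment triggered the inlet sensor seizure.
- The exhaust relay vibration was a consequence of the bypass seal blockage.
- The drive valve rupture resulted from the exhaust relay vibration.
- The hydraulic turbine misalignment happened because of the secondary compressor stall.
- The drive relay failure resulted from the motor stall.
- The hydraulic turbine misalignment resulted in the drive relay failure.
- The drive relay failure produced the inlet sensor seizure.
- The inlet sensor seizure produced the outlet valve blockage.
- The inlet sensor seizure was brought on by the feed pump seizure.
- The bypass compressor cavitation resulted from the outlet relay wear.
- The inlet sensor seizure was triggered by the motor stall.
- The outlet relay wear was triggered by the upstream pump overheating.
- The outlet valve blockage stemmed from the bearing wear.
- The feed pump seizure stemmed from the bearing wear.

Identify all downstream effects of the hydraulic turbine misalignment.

Direct effects: the drive relay failure, the inlet sensor seizure.
2 steps out: the outlet valve blockage.
3 steps out: the bypass compressor cavitation.
Not reachable from it: the bearing wear, the bypass seal blockage, the exhaust relay vibration, the drive valve rupture, the secondary compressor stall, the upstream pump overheating, the motor stall, the feed pump seizure, the outlet relay wear.

the bypass compressor cavitation, the drive relay failure, the inlet sensor seizure, the outlet valve blockage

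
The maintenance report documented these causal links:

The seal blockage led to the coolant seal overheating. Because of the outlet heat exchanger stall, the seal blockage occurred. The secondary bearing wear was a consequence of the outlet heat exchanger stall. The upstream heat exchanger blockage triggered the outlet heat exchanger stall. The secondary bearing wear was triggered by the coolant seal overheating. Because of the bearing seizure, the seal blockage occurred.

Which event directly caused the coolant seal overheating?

the seal blockage

Upstream contributors include the upstream heat exchanger blockage, the outlet heat exchanger stall, the bearing seizure, but only the seal blockage feeds directly into the coolant seal overheating.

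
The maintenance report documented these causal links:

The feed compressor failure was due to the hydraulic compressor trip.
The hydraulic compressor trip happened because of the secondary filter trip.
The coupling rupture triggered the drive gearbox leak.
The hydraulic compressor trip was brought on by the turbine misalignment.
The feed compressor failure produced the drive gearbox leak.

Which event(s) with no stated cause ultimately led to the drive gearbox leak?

the coupling rupture, the secondary filter trip, the turbine misalignment

Tracing upstream from the drive gearbox leak: the drive gearbox leak ← the feed compressor failure ← the hydraulic compressor trip ← the secondary filter trip.
A separate upstream branch: the drive gearbox leak ← the coupling rupture.
A separate upstream branch: the drive gearbox leak ← the feed compressor failure ← the hydraulic compressor trip ← the turbine misalignment.
Each of those chain origins has no stated cause.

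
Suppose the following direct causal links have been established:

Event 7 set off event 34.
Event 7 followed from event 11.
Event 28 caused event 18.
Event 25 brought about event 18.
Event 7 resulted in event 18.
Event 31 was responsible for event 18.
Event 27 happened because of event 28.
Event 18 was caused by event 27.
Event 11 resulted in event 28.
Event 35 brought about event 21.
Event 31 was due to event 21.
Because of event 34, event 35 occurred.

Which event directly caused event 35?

Upstream contributors include event 11, event 7, but only event 34 feeds directly into event 35.

event 34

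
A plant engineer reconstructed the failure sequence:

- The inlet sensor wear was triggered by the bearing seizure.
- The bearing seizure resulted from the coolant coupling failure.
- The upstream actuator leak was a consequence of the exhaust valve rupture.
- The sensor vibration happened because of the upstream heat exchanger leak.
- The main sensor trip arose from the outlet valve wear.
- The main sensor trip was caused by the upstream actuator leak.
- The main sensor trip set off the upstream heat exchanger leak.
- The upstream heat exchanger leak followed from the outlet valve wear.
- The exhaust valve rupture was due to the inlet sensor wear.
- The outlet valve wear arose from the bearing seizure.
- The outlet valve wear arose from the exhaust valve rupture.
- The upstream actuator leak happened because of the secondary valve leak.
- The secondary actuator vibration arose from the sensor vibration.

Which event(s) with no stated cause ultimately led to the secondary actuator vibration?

Tracing upstream from the secondary actuator vibration: the secondary actuator vibration ← the sensor vibration ← the upstream heat exchanger leak ← the outlet valve wear ← the bearing seizure ← the coolant coupling failure.
A separate upstream branch: the secondary actuator vibration ← the sensor vibration ← the upstream heat exchanger leak ← the main sensor trip ← the upstream actuator leak ← the secondary valve leak.
Each of those chain origins has no stated cause.

the coolant coupling failure, the secondary valve leak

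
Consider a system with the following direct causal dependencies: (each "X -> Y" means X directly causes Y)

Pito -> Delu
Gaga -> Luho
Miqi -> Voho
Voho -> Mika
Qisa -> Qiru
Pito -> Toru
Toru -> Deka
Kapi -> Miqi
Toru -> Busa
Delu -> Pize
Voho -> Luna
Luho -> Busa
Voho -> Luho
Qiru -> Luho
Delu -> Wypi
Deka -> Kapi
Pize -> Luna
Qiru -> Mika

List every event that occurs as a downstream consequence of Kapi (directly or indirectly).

Direct effects: Miqi.
2 steps out: Voho.
3 steps out: Luho, Mika, Luna.
4 steps out: Busa.
Not reachable from it: Pito, Delu, Toru, Wypi, Gaga, Deka, Qisa, Qiru, Pize.

Busa, Luho, Luna, Mika, Miqi, Voho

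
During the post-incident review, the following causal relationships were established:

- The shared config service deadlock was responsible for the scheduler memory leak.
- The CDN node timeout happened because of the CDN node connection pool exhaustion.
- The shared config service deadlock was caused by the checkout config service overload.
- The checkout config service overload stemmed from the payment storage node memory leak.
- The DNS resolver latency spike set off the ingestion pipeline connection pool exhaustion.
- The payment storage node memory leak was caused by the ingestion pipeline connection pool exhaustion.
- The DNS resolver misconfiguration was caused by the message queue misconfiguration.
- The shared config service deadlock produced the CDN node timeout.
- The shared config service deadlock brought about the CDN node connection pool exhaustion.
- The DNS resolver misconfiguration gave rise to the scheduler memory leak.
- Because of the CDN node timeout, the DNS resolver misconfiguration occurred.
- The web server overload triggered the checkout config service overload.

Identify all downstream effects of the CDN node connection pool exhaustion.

Direct effects: the CDN node timeout.
2 steps out: the DNS resolver misconfiguration.
3 steps out: the scheduler memory leak.
Not reachable from it: the web server overload, the DNS resolver latency spike, the ingestion pipeline connection pool exhaustion, the message queue misconfiguration, the payment storage node memory leak, the checkout config service overload, the shared config service deadlock.

the CDN node timeout, the DNS resolver misconfiguration, the scheduler memory leak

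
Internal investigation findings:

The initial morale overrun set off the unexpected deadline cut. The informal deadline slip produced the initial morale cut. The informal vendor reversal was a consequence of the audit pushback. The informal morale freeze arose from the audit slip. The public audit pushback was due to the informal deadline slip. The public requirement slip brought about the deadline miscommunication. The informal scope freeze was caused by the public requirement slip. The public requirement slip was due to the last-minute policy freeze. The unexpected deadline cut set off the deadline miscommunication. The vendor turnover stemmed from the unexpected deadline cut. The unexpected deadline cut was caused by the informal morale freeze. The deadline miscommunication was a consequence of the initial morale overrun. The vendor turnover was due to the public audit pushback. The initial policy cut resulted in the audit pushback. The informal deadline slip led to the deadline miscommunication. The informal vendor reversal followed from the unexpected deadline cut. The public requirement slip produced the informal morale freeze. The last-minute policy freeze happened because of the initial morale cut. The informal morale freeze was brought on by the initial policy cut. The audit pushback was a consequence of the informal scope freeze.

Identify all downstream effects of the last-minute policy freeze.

Direct effects: the public requirement slip.
2 steps out: the informal morale freeze, the informal scope freeze, the deadline miscommunication.
3 steps out: the unexpected deadline cut, the audit pushback.
4 steps out: the informal vendor reversal, the vendor turnover.
Not reachable from it: the initial policy cut, the informal deadline slip, the public audit pushback, the initial morale cut, the audit slip, the initial morale overrun.

the audit pushback, the deadline miscommunication, the informal morale freeze, the informal scope freeze, the informal vendor reversal, the public requirement slip, the unexpected deadline cut, the vendor turnover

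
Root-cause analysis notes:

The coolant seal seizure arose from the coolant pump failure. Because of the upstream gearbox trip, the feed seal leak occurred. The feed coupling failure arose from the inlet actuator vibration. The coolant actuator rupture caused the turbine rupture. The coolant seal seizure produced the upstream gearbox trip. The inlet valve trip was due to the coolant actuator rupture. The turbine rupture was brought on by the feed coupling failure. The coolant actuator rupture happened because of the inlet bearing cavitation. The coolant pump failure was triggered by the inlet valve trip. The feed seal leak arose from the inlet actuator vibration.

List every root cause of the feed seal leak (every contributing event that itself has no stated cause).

the inlet actuator vibration, the inlet bearing cavitation

Tracing upstream from the feed seal leak: the feed seal leak ← the upstream gearbox trip ← the coolant seal seizure ← the coolant pump failure ← the inlet valve trip ← the coolant actuator rupture ← the inlet bearing cavitation.
A separate upstream branch: the feed seal leak ← the inlet actuator vibration.
Each of those chain origins has no stated cause.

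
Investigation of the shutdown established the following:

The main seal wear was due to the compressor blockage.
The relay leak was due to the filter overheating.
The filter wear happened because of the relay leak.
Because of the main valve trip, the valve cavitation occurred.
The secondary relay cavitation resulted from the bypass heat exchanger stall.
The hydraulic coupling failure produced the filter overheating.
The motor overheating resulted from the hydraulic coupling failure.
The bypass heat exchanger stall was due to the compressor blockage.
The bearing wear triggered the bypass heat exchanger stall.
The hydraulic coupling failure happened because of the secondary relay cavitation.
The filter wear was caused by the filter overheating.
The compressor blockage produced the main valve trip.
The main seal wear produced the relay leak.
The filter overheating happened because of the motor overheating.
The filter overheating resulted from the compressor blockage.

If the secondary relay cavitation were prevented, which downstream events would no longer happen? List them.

the hydraulic coupling failure, the motor overheating

Downstream of the secondary relay cavitation: the hydraulic coupling failure, the motor overheating, the filter overheating, the relay leak, the filter wear.
Of those, still caused via another path: the filter overheating, the relay leak, the filter wear.
The remainder have no surviving cause.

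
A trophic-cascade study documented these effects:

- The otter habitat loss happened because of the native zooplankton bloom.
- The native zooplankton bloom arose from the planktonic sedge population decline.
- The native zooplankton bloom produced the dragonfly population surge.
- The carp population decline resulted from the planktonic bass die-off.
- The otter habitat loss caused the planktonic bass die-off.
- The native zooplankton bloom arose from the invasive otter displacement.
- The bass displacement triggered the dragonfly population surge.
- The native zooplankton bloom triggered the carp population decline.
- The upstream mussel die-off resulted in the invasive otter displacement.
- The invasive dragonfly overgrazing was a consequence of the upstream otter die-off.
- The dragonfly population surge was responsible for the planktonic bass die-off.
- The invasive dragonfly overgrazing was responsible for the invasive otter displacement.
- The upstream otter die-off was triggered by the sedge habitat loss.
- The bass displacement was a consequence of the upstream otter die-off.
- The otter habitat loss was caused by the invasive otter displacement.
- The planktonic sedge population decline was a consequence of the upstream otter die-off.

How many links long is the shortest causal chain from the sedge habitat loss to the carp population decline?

4

Shortest chain: the sedge habitat loss → the upstream otter die-off → the planktonic sedge population decline → the native zooplankton bloom → the carp population decline.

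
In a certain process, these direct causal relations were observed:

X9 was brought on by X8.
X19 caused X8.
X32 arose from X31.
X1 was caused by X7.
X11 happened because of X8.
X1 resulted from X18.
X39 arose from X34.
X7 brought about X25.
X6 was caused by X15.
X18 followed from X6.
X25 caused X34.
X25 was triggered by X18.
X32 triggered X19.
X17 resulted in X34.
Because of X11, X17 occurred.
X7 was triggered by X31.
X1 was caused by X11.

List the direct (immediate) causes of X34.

X17, X25

Upstream contributors include X31, X32, X7, X15, X19, X8, X11, X6, X18, but only X17, X25 feed directly into X34.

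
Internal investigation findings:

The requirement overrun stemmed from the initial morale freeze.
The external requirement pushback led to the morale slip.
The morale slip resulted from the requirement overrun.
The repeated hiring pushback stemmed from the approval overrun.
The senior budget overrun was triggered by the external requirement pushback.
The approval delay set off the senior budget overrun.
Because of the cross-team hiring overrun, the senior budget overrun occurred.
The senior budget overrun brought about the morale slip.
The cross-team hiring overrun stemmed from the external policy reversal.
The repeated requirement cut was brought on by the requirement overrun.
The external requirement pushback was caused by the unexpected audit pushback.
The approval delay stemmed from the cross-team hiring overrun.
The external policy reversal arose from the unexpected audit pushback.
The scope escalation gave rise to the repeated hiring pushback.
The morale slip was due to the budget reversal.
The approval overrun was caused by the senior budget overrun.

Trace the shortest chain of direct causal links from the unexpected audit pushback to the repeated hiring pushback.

the unexpected audit pushback → the external requirement pushback
the external requirement pushback → the senior budget overrun
the senior budget overrun → the approval overrun
the approval overrun → the repeated hiring pushback
Length: 4 steps.

the unexpected audit pushback → the external requirement pushback → the senior budget overrun → the approval overrun → the repeated hiring pushback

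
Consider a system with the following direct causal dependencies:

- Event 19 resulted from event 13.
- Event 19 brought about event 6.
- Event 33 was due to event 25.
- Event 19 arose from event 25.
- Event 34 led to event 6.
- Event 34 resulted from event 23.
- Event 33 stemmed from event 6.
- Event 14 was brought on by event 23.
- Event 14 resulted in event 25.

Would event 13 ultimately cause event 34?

No

Event 13 leads to event 19, event 6, event 33; event 34 is not among them.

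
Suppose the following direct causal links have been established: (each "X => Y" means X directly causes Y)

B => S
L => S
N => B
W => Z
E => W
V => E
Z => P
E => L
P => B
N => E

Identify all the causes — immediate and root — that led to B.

Immediate causes of B: N, P.
Further upstream: E, W, Z, V.

E, N, P, V, W, Z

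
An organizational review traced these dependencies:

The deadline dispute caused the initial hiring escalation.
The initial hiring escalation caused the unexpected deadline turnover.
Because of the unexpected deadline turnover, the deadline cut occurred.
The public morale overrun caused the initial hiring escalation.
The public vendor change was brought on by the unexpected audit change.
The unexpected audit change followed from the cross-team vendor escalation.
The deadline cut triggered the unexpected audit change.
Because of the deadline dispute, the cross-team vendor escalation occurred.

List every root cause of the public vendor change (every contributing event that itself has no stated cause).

Tracing upstream from the public vendor change: the public vendor change ← the unexpected audit change ← the cross-team vendor escalation ← the deadline dispute.
A separate upstream branch: the public vendor change ← the unexpected audit change ← the deadline cut ← the unexpected deadline turnover ← the initial hiring escalation ← the public morale overrun.
Each of those chain origins has no stated cause.

the deadline dispute, the public morale overrun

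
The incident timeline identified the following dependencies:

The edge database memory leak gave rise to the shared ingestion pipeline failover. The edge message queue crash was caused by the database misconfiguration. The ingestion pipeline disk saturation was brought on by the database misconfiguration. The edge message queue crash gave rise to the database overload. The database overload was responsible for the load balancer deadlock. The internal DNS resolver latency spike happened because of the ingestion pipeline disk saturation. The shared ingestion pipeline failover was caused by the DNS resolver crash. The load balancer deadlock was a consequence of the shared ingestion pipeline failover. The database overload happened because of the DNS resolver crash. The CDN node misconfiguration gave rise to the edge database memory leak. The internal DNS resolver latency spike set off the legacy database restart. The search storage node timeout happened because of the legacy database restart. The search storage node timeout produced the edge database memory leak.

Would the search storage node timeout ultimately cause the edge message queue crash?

No

The search storage node timeout leads to the edge database memory leak, the shared ingestion pipeline failover, the load balancer deadlock; the edge message queue crash is not among them.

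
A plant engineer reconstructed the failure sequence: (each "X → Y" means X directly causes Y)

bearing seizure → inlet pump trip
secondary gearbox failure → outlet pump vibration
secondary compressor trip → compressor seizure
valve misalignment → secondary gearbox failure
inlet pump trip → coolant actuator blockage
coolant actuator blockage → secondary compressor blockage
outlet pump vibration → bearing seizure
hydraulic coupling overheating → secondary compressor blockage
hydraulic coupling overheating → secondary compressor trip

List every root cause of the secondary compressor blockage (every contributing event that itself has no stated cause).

Tracing upstream from the secondary compressor blockage: the secondary compressor blockage ← the hydraulic coupling overheating.
A separate upstream branch: the secondary compressor blockage ← the coolant actuator blockage ← the inlet pump trip ← the bearing seizure ← the outlet pump vibration ← the secondary gearbox failure ← the valve misalignment.
Each of those chain origins has no stated cause.

the hydraulic coupling overheating, the valve misalignment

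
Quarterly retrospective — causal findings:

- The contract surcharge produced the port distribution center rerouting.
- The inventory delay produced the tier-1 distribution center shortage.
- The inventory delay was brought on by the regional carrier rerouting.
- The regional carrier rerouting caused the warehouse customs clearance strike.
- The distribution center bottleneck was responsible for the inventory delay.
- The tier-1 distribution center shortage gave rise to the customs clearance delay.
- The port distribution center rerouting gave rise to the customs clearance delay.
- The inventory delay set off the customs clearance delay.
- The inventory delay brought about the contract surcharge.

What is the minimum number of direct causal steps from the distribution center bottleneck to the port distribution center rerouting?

Shortest chain: the distribution center bottleneck → the inventory delay → the contract surcharge → the port distribution center rerouting.

3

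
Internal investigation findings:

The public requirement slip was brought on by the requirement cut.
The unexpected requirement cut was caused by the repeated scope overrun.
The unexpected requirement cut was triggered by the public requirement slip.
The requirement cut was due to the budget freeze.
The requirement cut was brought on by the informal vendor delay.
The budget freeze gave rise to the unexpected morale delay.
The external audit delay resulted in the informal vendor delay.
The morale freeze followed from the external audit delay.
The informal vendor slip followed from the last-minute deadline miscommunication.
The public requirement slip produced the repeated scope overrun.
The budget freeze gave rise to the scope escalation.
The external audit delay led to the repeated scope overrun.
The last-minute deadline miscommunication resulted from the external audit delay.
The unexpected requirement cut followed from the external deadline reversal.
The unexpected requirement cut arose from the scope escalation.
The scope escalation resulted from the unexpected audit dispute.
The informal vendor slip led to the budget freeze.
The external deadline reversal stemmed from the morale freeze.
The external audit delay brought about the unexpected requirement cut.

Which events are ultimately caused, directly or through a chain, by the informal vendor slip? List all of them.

Direct effects: the budget freeze.
2 steps out: the unexpected morale delay, the requirement cut, the scope escalation.
3 steps out: the public requirement slip, the unexpected requirement cut.
4 steps out: the repeated scope overrun.
Not reachable from it: the external audit delay, the last-minute deadline miscommunication, the morale freeze, the unexpected audit dispute, the informal vendor delay, the external deadline reversal.

the budget freeze, the public requirement slip, the repeated scope overrun, the requirement cut, the scope escalation, the unexpected morale delay, the unexpected requirement cut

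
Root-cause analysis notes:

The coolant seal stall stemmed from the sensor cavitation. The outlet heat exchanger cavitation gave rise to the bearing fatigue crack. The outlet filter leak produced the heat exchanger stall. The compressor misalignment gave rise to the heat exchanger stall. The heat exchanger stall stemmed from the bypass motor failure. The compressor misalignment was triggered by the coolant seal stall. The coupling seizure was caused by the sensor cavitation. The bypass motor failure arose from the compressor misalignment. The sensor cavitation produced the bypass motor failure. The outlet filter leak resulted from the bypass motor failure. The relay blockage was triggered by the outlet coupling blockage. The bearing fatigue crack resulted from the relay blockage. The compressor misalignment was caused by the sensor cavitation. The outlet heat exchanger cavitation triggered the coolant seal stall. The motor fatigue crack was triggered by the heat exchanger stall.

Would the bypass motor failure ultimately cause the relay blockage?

No

The bypass motor failure leads to the outlet filter leak, the heat exchanger stall, the motor fatigue crack; the relay blockage is not among them.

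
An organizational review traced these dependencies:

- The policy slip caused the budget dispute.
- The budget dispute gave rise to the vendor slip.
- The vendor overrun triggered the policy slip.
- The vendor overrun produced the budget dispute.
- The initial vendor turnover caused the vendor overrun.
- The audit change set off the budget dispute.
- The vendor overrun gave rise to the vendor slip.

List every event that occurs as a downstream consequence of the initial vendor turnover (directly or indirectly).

Direct effects: the vendor overrun.
2 steps out: the policy slip, the budget dispute, the vendor slip.
Not reachable from it: the audit change.

the budget dispute, the policy slip, the vendor overrun, the vendor slip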